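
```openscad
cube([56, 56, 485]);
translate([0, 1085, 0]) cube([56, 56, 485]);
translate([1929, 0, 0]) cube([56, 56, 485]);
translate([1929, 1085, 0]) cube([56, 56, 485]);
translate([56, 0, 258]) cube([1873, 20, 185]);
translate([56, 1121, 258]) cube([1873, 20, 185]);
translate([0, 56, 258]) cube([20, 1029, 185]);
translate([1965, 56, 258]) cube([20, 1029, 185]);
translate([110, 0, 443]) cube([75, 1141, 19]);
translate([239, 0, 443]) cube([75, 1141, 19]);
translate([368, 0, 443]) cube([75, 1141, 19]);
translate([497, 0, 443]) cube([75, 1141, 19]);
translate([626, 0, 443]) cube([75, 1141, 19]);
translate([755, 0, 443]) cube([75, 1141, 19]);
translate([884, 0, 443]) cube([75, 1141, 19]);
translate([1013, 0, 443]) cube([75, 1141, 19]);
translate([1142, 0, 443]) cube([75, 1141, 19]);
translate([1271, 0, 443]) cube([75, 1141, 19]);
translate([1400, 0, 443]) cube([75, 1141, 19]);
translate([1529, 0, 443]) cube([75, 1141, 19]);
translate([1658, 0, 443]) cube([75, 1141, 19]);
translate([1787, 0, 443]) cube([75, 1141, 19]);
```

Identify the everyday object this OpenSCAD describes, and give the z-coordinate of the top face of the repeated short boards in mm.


A bed frame. The slat-top height is 462 mm.

Four posts, four rails, and a row of slats — a bed frame. Slats sit on the rails at z = 258 + 185 = 443; with slat thickness 19, the top is 462 mm.


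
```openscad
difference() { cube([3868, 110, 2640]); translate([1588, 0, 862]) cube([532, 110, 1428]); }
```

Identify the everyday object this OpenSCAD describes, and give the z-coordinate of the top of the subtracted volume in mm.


A wall with a window opening. The window head height is 2290 mm.

A wall with a rectangular opening subtracted — a window. Sill at z = 862, opening 1428 mm tall, so the head is at 862 + 1428 = 2290 mm.


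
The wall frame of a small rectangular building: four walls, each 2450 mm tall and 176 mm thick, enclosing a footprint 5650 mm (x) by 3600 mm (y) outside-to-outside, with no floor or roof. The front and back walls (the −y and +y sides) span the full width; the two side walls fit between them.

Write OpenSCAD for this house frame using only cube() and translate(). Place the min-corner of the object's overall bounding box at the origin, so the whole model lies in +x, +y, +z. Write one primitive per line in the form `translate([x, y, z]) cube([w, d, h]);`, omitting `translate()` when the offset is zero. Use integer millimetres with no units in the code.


cube([5650, 176, 2450]);
translate([0, 3424, 0]) cube([5650, 176, 2450]);
translate([0, 176, 0]) cube([176, 3248, 2450]);
translate([5474, 176, 0]) cube([176, 3248, 2450]);


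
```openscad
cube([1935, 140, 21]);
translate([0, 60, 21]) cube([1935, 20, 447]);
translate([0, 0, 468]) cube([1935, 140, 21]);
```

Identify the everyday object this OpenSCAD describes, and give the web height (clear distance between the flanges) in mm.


An I-beam. The web height is 447 mm.

Two wide flanges with a thin centred web — an I-beam. Overall 489 mm minus two 21 mm flanges gives a web of 489 − 2·21 = 447 mm.


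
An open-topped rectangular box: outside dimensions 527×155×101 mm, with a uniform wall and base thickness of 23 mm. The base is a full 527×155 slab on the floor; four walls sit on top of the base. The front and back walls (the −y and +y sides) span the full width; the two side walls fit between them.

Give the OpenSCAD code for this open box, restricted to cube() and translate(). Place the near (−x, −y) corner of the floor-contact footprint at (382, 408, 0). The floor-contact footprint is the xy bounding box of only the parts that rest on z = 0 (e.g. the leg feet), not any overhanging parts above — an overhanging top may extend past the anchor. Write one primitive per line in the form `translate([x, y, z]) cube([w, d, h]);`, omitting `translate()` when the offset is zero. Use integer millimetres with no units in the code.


translate([382, 408, 0]) cube([527, 155, 23]);
translate([382, 408, 23]) cube([527, 23, 78]);
translate([382, 540, 23]) cube([527, 23, 78]);
translate([382, 431, 23]) cube([23, 109, 78]);
translate([886, 431, 23]) cube([23, 109, 78]);


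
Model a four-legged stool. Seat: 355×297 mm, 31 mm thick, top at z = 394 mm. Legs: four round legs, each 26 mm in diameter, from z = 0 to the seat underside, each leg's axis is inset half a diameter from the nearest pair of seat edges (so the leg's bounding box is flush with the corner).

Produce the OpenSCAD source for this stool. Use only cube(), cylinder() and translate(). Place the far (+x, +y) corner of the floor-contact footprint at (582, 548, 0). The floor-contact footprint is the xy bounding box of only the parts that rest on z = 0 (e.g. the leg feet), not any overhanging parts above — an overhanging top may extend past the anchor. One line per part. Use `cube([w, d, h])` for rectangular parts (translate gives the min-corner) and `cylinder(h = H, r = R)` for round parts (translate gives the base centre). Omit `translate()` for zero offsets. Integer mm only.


// leg_h = 394 - 31 = 363
translate([227, 251, 363]) cube([355, 297, 31]);
translate([240, 264, 0]) cylinder(h = 363, r = 13);
translate([569, 264, 0]) cylinder(h = 363, r = 13);
translate([240, 535, 0]) cylinder(h = 363, r = 13);
translate([569, 535, 0]) cylinder(h = 363, r = 13);


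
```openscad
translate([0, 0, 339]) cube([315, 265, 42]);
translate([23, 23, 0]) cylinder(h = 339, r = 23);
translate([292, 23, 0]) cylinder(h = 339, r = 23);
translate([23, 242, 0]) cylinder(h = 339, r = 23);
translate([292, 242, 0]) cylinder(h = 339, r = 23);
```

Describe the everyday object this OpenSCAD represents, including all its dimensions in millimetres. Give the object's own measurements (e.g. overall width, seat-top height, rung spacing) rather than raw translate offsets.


A simple wooden stool: a rectangular seat 315 mm (x) by 265 mm (y), 42 mm thick, top face at z = 381 mm, on four round legs, each 46 mm in diameter. The legs rest on z = 0, each leg's axis is inset half a diameter from the nearest pair of seat edges (so the leg's bounding box is flush with the corner).


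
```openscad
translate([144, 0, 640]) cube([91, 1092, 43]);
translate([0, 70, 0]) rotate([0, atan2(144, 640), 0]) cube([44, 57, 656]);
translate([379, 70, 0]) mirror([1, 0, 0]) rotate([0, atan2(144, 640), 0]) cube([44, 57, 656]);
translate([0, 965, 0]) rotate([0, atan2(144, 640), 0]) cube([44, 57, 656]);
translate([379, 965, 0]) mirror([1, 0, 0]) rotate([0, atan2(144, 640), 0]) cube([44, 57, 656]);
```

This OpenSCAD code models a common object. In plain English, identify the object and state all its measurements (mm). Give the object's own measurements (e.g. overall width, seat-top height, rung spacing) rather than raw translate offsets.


A sawhorse. A 91×1092×43 mm beam (x, y, z) sits on two A-frame leg pairs. Each pair is two raked legs of 44×57 mm section (57 mm along y) splaying symmetrically in x. Each leg rises 640 mm vertically over 144 mm of horizontal reach and is 656 mm long along its own axis. Every leg's outer bottom edge rests on the floor and its outer top edge meets a bottom edge of the beam — the left legs (tilting toward +x) meet the beam's −x bottom edge, the right legs (their mirror images, tilting toward −x) meet its +x bottom edge — so the leg tops tuck under the beam, the beam's underside is 640 mm above the floor, and the feet are 379 mm apart outside-to-outside with the beam centred between them. The two leg pairs are set in 70 mm from either end of the beam.


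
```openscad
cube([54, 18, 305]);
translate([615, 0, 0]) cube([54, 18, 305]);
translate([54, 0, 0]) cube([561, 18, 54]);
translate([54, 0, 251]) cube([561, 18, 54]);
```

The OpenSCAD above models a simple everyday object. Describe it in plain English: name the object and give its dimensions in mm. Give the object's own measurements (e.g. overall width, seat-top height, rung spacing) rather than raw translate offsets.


A rectangular picture frame lying in the x–z plane (depth along y). The opening is 561 mm wide (x) by 197 mm tall (z), surrounded by a border 54 mm wide on all four sides. The frame is 18 mm deep and is made of two full-height vertical stiles with two horizontal rails fitted between them.


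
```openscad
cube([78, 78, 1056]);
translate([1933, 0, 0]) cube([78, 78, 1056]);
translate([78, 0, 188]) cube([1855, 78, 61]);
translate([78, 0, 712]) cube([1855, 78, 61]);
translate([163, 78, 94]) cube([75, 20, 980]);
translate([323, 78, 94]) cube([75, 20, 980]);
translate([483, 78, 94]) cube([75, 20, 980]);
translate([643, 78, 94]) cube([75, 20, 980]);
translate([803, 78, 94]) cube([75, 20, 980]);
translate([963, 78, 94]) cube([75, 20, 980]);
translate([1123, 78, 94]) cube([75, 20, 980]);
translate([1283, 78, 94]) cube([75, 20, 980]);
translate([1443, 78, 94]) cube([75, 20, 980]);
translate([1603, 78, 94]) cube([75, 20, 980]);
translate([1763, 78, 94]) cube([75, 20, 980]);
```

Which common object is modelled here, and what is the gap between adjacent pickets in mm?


A fence section. The picket gap is 85 mm.

Two posts, two rails, 11 pickets — a fence section. Span 1855 mm holds 11 pickets of 75 mm with 12 equal gaps: ⌊(1855 − 11·75) / 12⌋ = 85 mm.


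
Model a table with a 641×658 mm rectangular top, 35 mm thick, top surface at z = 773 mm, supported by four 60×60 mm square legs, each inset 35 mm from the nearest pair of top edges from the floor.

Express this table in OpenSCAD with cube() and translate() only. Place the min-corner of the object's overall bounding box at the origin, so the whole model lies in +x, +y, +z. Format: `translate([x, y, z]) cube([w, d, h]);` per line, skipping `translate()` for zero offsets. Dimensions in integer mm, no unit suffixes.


translate([0, 0, 738]) cube([641, 658, 35]);
translate([35, 35, 0]) cube([60, 60, 738]);
translate([546, 35, 0]) cube([60, 60, 738]);
translate([35, 563, 0]) cube([60, 60, 738]);
translate([546, 563, 0]) cube([60, 60, 738]);


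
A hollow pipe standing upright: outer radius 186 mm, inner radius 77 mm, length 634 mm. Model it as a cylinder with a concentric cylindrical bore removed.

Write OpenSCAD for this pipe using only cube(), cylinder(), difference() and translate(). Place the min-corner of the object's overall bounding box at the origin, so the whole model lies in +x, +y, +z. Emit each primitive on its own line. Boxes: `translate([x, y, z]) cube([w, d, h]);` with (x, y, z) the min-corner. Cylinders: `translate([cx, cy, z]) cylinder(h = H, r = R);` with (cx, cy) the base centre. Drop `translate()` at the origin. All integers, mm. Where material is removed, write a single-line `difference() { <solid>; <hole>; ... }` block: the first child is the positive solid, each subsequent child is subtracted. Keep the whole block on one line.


difference() { translate([186, 186, 0]) cylinder(h = 634, r = 186); translate([186, 186, 0]) cylinder(h = 634, r = 77); }


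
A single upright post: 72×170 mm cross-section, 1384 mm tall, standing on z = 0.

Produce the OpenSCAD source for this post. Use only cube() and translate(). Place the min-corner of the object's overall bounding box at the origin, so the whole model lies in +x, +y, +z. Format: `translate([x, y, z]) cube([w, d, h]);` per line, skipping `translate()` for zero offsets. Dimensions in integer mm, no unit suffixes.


cube([72, 170, 1384]);


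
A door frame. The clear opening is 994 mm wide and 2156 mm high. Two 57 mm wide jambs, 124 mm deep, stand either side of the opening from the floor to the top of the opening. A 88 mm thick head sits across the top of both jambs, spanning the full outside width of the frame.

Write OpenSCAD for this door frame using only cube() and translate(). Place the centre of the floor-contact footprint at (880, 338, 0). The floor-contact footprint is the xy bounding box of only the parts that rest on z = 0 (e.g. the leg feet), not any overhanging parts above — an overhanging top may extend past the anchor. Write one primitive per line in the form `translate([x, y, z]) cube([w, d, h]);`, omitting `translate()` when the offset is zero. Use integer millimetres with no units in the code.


translate([326, 276, 0]) cube([57, 124, 2156]);
translate([1377, 276, 0]) cube([57, 124, 2156]);
translate([326, 276, 2156]) cube([1108, 124, 88]);


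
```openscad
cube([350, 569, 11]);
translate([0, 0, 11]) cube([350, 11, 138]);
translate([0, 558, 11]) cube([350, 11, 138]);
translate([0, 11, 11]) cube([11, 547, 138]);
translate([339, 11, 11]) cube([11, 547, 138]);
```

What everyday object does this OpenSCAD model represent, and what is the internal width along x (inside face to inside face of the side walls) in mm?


An open box. The internal width is 328 mm.

A 350×569 base slab with four walls standing on it — an open box. The base is 350 mm wide and the walls are 11 mm thick, so the internal width is 350 − 2 × 11 = 328 mm.


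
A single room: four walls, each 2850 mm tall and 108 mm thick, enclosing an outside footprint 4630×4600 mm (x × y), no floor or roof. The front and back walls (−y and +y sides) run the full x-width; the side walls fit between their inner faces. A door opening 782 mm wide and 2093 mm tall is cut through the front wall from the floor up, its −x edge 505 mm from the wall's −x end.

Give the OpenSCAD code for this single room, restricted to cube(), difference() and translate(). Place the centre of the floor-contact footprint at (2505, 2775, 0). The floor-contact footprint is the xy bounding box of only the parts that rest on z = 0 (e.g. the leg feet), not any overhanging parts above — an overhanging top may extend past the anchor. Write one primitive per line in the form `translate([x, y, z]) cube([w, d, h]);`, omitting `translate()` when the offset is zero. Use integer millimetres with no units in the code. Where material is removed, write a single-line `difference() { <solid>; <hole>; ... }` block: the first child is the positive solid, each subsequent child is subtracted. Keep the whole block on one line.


difference() { translate([190, 475, 0]) cube([4630, 108, 2850]); translate([695, 475, 0]) cube([782, 108, 2093]); }
translate([190, 4967, 0]) cube([4630, 108, 2850]);
translate([190, 583, 0]) cube([108, 4384, 2850]);
translate([4712, 583, 0]) cube([108, 4384, 2850]);


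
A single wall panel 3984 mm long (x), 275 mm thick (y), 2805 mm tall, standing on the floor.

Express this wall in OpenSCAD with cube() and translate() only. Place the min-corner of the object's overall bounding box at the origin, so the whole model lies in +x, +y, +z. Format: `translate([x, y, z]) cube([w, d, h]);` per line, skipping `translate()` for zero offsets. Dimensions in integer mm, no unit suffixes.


cube([3984, 275, 2805]);


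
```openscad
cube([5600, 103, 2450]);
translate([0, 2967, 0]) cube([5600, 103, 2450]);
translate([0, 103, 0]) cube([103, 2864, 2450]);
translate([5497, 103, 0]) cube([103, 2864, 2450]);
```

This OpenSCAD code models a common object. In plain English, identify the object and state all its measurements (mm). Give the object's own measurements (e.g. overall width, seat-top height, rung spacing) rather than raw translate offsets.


The wall frame of a small rectangular building: four walls, each 2450 mm tall and 103 mm thick, enclosing a footprint 5600 mm (x) by 3070 mm (y) outside-to-outside, with no floor or roof. The front and back walls (the −y and +y sides) span the full width; the two side walls fit between them.


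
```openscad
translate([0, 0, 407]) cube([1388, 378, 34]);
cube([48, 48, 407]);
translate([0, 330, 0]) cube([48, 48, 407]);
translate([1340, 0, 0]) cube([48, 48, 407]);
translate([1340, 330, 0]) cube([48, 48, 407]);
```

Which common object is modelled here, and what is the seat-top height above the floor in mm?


A bench. The seat-top height is 441 mm.

A long slab on four corner posts — a bench. The slab sits at z = 407 with thickness 34, so the top is 407 + 34 = 441 mm.


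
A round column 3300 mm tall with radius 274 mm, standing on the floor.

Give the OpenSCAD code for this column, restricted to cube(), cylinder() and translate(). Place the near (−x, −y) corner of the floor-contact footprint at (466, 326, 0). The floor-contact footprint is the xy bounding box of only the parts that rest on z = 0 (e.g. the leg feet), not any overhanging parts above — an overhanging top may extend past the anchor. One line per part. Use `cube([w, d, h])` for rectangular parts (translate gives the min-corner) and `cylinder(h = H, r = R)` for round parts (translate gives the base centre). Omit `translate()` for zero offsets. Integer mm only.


translate([740, 600, 0]) cylinder(h = 3300, r = 274);


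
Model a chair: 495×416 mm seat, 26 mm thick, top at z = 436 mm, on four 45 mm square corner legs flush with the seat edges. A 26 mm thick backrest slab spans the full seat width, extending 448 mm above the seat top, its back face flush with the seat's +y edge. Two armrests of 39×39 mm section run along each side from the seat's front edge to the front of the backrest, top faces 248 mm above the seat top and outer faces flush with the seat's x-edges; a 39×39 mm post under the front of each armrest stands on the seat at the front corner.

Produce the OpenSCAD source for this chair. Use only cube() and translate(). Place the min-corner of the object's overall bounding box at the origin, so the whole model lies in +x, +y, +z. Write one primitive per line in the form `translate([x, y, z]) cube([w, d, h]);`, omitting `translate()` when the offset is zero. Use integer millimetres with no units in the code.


translate([0, 0, 410]) cube([495, 416, 26]);
cube([45, 45, 410]);
translate([450, 0, 0]) cube([45, 45, 410]);
translate([0, 371, 0]) cube([45, 45, 410]);
translate([450, 371, 0]) cube([45, 45, 410]);
translate([0, 390, 436]) cube([495, 26, 448]);
translate([0, 0, 645]) cube([39, 390, 39]);
translate([456, 0, 645]) cube([39, 390, 39]);
translate([0, 0, 436]) cube([39, 39, 209]);
translate([456, 0, 436]) cube([39, 39, 209]);


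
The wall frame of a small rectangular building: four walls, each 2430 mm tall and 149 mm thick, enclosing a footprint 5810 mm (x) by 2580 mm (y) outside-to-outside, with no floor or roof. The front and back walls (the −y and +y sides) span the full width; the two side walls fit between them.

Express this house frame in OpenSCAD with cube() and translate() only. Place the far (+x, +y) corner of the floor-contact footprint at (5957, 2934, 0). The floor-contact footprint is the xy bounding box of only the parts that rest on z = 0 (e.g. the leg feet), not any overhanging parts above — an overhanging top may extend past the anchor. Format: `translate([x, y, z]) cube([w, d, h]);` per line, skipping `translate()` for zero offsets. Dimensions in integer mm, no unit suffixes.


translate([147, 354, 0]) cube([5810, 149, 2430]);
translate([147, 2785, 0]) cube([5810, 149, 2430]);
translate([147, 503, 0]) cube([149, 2282, 2430]);
translate([5808, 503, 0]) cube([149, 2282, 2430]);


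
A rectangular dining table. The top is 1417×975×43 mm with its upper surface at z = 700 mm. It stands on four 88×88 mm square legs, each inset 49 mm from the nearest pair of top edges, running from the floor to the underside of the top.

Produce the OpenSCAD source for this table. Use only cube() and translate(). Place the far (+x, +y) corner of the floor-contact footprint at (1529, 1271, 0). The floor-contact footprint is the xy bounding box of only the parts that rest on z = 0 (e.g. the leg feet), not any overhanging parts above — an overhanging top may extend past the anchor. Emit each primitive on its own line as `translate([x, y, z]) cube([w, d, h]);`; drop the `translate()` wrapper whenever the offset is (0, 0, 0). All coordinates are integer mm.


translate([161, 345, 657]) cube([1417, 975, 43]);
translate([210, 394, 0]) cube([88, 88, 657]);
translate([1441, 394, 0]) cube([88, 88, 657]);
translate([210, 1183, 0]) cube([88, 88, 657]);
translate([1441, 1183, 0]) cube([88, 88, 657]);


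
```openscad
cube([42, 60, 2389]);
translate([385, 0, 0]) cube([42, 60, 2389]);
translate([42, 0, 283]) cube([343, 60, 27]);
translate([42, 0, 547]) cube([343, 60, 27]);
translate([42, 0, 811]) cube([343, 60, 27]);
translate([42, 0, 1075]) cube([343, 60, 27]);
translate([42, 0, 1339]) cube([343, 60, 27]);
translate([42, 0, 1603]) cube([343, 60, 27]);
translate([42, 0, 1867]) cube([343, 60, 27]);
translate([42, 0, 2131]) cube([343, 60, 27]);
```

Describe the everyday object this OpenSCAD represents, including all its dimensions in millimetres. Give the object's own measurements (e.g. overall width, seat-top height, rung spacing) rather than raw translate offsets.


A straight ladder. Two 42×60 mm vertical rails, 2389 mm tall, stand 427 mm apart (outside-to-outside) with their front faces coplanar on the −y side. 8 rungs, each 60 mm deep and 27 mm tall, span between the inner faces of the rails, front faces flush with the rails. The lowest rung's underside is at z = 283 mm and rungs are spaced 264 mm apart (underside to underside).


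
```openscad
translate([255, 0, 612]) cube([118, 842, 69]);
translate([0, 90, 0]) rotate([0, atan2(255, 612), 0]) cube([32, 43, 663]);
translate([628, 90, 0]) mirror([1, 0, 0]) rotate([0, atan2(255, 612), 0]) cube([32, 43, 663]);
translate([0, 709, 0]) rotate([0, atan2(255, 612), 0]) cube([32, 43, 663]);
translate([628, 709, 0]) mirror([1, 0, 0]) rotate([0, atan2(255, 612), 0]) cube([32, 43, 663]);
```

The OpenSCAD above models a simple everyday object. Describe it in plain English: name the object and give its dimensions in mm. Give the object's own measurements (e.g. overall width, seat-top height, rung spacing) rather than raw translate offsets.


A sawhorse. A 118×842×69 mm beam (x, y, z) sits on two A-frame leg pairs. Each pair is two raked legs of 32×43 mm section (43 mm along y) splaying symmetrically in x. Each leg rises 612 mm vertically over 255 mm of horizontal reach and is 663 mm long along its own axis. Every leg's outer bottom edge rests on the floor and its outer top edge meets a bottom edge of the beam — the left legs (tilting toward +x) meet the beam's −x bottom edge, the right legs (their mirror images, tilting toward −x) meet its +x bottom edge — so the leg tops tuck under the beam, the beam's underside is 612 mm above the floor, and the feet are 628 mm apart outside-to-outside with the beam centred between them. The two leg pairs are set in 90 mm from either end of the beam.


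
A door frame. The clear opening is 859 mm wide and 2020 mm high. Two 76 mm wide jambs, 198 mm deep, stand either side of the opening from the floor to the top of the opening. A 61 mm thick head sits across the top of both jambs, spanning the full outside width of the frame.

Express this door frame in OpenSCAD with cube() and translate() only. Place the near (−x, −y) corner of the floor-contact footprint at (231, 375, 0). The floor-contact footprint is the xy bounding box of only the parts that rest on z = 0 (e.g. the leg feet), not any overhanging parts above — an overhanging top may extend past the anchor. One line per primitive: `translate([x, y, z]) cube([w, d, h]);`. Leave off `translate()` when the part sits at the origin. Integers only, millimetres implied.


translate([231, 375, 0]) cube([76, 198, 2020]);
translate([1166, 375, 0]) cube([76, 198, 2020]);
translate([231, 375, 2020]) cube([1011, 198, 61]);


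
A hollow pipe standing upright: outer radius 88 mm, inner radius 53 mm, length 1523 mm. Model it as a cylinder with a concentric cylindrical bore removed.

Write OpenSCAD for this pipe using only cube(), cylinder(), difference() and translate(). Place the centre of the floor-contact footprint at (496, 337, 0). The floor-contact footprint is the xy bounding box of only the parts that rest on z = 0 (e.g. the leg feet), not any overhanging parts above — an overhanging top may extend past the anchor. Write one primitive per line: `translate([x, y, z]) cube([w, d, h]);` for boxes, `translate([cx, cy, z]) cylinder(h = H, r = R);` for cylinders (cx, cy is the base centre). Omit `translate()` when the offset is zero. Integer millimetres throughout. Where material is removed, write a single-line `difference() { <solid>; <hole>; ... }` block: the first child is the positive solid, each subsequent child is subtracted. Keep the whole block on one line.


difference() { translate([496, 337, 0]) cylinder(h = 1523, r = 88); translate([496, 337, 0]) cylinder(h = 1523, r = 53); }


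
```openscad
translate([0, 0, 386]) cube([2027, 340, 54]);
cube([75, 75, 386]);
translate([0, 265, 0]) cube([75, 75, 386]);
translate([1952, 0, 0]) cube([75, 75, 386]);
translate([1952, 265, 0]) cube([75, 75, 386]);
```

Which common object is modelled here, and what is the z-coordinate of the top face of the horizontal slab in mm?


A bench. The seat-top height is 440 mm.

A long slab on four corner posts — a bench. The slab sits at z = 386 with thickness 54, so the top is 386 + 54 = 440 mm.


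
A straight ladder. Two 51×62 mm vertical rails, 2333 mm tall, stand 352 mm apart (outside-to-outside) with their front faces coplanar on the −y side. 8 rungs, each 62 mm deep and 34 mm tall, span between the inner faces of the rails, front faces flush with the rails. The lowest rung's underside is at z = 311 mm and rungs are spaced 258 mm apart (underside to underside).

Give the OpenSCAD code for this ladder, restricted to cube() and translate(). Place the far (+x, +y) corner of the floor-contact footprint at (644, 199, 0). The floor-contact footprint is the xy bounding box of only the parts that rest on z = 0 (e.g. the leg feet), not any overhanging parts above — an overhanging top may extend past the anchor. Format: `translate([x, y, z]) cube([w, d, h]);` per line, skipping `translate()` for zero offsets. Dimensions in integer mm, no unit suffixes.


// rung span = 352 - 2*51 = 250
// rung[k] z = 311 + k*258
translate([292, 137, 0]) cube([51, 62, 2333]);
translate([593, 137, 0]) cube([51, 62, 2333]);
translate([343, 137, 311]) cube([250, 62, 34]);
translate([343, 137, 569]) cube([250, 62, 34]);
translate([343, 137, 827]) cube([250, 62, 34]);
translate([343, 137, 1085]) cube([250, 62, 34]);
translate([343, 137, 1343]) cube([250, 62, 34]);
translate([343, 137, 1601]) cube([250, 62, 34]);
translate([343, 137, 1859]) cube([250, 62, 34]);
translate([343, 137, 2117]) cube([250, 62, 34]);


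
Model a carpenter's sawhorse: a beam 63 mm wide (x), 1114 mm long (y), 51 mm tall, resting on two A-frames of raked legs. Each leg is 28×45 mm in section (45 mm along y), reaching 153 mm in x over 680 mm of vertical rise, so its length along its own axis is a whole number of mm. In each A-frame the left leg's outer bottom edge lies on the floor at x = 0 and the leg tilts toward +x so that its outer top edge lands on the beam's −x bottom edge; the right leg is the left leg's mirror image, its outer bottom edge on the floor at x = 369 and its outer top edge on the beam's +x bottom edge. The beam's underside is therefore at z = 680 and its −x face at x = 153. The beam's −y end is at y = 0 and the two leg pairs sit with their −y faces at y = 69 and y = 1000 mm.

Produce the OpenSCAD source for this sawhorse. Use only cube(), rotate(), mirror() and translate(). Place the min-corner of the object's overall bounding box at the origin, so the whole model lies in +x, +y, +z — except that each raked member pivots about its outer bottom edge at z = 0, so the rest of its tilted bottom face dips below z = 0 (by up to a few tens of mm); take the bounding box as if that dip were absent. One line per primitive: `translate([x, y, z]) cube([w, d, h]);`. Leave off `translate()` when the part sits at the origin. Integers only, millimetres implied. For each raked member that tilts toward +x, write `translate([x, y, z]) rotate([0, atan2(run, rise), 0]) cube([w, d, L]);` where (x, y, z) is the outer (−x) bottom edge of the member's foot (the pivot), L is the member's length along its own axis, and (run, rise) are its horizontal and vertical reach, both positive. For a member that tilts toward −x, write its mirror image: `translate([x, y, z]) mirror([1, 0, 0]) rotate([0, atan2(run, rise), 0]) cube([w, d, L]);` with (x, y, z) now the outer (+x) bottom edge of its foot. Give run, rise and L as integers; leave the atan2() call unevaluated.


translate([153, 0, 680]) cube([63, 1114, 51]);
translate([0, 69, 0]) rotate([0, atan2(153, 680), 0]) cube([28, 45, 697]);
translate([369, 69, 0]) mirror([1, 0, 0]) rotate([0, atan2(153, 680), 0]) cube([28, 45, 697]);
translate([0, 1000, 0]) rotate([0, atan2(153, 680), 0]) cube([28, 45, 697]);
translate([369, 1000, 0]) mirror([1, 0, 0]) rotate([0, atan2(153, 680), 0]) cube([28, 45, 697]);


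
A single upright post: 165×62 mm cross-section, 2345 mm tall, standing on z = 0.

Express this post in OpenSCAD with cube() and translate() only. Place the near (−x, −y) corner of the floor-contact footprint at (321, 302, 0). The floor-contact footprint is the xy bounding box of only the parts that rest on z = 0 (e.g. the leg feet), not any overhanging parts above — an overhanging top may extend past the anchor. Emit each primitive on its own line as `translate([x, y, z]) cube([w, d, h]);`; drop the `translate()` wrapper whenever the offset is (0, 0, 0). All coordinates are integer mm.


translate([321, 302, 0]) cube([165, 62, 2345]);


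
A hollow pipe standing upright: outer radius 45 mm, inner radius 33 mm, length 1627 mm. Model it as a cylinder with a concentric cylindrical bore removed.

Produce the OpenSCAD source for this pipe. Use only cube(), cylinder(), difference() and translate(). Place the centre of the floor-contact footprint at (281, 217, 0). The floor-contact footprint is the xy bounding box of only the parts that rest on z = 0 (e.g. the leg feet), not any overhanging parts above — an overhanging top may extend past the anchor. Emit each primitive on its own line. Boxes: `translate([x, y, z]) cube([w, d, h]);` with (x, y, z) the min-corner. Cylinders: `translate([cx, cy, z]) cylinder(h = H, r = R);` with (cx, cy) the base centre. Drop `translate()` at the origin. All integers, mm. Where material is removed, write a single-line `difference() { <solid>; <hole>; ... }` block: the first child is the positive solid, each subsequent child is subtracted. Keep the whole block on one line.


difference() { translate([281, 217, 0]) cylinder(h = 1627, r = 45); translate([281, 217, 0]) cylinder(h = 1627, r = 33); }


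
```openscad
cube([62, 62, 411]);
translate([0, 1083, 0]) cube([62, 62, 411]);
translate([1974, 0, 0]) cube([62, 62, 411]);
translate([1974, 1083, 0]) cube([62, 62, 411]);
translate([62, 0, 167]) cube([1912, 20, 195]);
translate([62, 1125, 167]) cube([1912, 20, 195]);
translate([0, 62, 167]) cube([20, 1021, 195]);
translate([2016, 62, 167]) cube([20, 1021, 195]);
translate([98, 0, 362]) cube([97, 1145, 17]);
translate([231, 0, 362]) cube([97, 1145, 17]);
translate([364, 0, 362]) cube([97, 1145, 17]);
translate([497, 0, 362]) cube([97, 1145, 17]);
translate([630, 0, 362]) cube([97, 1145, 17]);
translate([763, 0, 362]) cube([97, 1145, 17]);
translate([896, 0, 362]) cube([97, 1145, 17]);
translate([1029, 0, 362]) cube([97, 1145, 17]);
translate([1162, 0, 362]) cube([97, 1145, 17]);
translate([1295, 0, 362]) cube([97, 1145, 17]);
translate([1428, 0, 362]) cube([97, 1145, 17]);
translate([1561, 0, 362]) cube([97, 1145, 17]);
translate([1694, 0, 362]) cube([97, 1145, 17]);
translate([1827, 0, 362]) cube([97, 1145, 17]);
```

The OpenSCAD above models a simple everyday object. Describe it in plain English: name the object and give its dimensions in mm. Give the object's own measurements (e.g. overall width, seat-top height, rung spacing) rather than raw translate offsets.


A bed frame 2036 mm long (x) by 1145 mm wide (y). Four 62×62 mm corner posts, 411 mm tall, at the corners of the footprint. Four rails of 20 mm thickness and 195 mm height run between adjacent posts with their undersides at z = 167 mm, their outer faces flush with the outside of the frame (the two x-running rails run between the posts' inner faces; the two y-running rails run between the posts' inner faces). 14 slats, each 97 mm wide (x) and 17 mm thick, lie across the top of the two x-running rails, running the full 1145 mm width of the frame in y; along x they sit between the end posts with a 36 mm gap after the −x posts and between neighbouring slats, leaving 50 mm before the +x posts.


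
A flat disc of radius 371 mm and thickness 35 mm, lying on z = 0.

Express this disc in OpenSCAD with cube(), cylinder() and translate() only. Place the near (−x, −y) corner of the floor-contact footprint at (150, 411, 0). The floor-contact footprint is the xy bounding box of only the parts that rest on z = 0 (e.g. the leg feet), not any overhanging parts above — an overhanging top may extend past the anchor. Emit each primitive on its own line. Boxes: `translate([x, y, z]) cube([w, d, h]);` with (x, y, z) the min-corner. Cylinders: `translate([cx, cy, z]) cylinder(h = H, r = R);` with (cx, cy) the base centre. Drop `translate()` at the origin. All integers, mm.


translate([521, 782, 0]) cylinder(h = 35, r = 371);


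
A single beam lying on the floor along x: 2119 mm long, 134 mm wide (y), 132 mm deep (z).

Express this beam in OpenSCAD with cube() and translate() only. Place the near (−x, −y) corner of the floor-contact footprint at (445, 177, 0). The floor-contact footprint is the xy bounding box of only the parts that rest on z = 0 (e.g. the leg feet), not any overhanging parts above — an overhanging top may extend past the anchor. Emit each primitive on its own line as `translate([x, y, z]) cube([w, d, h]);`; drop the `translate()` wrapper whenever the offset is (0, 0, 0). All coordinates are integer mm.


translate([445, 177, 0]) cube([2119, 134, 132]);


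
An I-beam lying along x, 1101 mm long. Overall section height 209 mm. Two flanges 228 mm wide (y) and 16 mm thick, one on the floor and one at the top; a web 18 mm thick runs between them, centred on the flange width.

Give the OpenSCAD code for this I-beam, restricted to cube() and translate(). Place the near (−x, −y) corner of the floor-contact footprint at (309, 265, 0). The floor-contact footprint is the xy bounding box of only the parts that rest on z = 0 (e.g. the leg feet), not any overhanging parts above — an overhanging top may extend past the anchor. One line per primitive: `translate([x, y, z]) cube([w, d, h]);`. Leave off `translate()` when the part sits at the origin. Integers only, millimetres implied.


translate([309, 265, 0]) cube([1101, 228, 16]);
translate([309, 370, 16]) cube([1101, 18, 177]);
translate([309, 265, 193]) cube([1101, 228, 16]);


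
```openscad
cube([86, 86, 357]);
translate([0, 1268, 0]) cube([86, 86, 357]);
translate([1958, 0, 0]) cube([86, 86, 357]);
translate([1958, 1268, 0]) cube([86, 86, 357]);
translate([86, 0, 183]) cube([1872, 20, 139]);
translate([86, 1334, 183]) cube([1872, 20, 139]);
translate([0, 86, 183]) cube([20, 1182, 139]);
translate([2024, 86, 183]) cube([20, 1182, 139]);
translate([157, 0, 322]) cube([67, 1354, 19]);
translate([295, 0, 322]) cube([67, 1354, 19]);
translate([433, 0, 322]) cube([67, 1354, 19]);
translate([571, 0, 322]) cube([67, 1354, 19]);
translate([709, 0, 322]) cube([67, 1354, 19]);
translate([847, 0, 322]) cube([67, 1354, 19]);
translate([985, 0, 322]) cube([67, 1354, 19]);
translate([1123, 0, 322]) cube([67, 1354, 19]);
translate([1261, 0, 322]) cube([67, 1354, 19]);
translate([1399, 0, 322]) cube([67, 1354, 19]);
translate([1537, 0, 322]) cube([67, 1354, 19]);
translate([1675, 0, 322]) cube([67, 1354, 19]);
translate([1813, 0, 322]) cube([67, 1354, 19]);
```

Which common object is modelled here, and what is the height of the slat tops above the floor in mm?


A bed frame. The slat-top height is 341 mm.

Four posts, four rails, and a row of slats — a bed frame. Slats sit on the rails at z = 183 + 139 = 322; with slat thickness 19, the top is 341 mm.


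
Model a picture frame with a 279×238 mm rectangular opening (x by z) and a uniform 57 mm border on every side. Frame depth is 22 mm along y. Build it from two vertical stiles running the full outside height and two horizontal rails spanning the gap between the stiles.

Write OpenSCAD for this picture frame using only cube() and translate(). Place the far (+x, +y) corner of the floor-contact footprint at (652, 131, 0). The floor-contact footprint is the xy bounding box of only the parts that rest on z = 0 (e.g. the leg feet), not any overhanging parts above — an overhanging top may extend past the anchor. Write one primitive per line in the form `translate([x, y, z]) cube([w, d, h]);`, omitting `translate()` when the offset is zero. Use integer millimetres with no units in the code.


translate([259, 109, 0]) cube([57, 22, 352]);
translate([595, 109, 0]) cube([57, 22, 352]);
translate([316, 109, 0]) cube([279, 22, 57]);
translate([316, 109, 295]) cube([279, 22, 57]);


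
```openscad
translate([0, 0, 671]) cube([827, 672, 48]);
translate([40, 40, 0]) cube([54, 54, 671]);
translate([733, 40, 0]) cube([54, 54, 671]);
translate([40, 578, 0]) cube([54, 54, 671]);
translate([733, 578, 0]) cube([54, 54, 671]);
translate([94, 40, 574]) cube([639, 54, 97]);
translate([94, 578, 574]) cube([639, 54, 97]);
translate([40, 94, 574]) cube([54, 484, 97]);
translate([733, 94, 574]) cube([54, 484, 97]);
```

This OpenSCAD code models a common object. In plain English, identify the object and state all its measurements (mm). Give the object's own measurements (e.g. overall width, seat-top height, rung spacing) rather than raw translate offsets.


A table: top 827 mm (x) × 672 mm (y), 48 mm thick, upper face at z = 719 mm, on four 54×54 mm square legs, each inset 40 mm from the nearest pair of top edges from z = 0 to the bottom of the top. Four apron rails, 54 mm thick and 97 mm tall, run between adjacent legs with their top edges flush with the underside of the top and their outer faces flush with the legs' outer faces.


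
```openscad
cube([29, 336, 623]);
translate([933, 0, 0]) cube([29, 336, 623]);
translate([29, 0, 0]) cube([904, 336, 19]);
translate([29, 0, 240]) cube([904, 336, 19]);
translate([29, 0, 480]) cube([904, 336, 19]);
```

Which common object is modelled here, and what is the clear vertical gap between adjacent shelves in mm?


A bookshelf. The clear shelf gap is 221 mm.

Two tall side panels with 3 horizontal boards between them — a bookshelf. The first two shelf undersides are at z = 0 and z = 240; with shelf thickness 19, the clear gap is 240 − 0 − 19 = 221 mm.


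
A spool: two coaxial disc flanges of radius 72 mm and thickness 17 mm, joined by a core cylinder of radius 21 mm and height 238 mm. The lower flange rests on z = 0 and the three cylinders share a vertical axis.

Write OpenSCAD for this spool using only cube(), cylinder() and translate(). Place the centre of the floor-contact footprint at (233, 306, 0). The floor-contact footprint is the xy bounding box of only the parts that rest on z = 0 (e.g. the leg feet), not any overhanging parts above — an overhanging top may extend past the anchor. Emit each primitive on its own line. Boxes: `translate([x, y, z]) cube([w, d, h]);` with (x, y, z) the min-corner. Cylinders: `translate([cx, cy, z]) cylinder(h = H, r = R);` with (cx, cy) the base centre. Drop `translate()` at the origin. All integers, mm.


translate([233, 306, 0]) cylinder(h = 17, r = 72);
translate([233, 306, 17]) cylinder(h = 238, r = 21);
translate([233, 306, 255]) cylinder(h = 17, r = 72);


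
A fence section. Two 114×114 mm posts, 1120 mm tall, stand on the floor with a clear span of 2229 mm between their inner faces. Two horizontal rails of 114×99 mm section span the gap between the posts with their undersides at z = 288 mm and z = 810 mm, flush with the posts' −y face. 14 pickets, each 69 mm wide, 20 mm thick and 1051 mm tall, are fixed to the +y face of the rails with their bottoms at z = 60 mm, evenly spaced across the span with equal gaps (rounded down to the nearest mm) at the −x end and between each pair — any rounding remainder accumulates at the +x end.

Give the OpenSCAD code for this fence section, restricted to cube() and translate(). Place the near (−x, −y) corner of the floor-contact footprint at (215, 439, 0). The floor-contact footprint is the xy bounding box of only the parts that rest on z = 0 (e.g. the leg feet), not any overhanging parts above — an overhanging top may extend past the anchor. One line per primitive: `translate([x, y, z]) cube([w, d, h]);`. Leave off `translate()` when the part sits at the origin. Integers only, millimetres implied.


translate([215, 439, 0]) cube([114, 114, 1120]);
translate([2558, 439, 0]) cube([114, 114, 1120]);
translate([329, 439, 288]) cube([2229, 114, 99]);
translate([329, 439, 810]) cube([2229, 114, 99]);
translate([413, 553, 60]) cube([69, 20, 1051]);
translate([566, 553, 60]) cube([69, 20, 1051]);
translate([719, 553, 60]) cube([69, 20, 1051]);
translate([872, 553, 60]) cube([69, 20, 1051]);
translate([1025, 553, 60]) cube([69, 20, 1051]);
translate([1178, 553, 60]) cube([69, 20, 1051]);
translate([1331, 553, 60]) cube([69, 20, 1051]);
translate([1484, 553, 60]) cube([69, 20, 1051]);
translate([1637, 553, 60]) cube([69, 20, 1051]);
translate([1790, 553, 60]) cube([69, 20, 1051]);
translate([1943, 553, 60]) cube([69, 20, 1051]);
translate([2096, 553, 60]) cube([69, 20, 1051]);
translate([2249, 553, 60]) cube([69, 20, 1051]);
translate([2402, 553, 60]) cube([69, 20, 1051]);
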